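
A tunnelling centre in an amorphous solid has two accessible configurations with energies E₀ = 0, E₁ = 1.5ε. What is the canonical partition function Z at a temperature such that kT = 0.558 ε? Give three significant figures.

Eᵢ/kT = 0, 2.6882.
Z = Σ e^(−Eᵢ/kT) = e^(−0) + e^(−2.6882) = 1.0000 + 0.068003 = 1.0680.

Z = 1.07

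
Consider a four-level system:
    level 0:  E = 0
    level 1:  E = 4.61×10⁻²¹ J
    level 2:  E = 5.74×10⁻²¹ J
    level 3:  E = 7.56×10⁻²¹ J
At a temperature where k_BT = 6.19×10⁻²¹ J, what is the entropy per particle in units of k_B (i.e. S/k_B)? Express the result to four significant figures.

1.272

Eᵢ/kT = 0, 0.744750, 0.927302, 1.22132.
Z = Σ e^(−Eᵢ/kT) = e^(−0) + e^(−0.744750) + e^(−0.927302) + e^(−1.22132) = 1.00000 + 0.474853 + 0.395620 + 0.294841 = 2.16531.
⟨E⟩ = Σ EᵢPᵢ = 3.08913 ×10⁻²¹ J.
S/k_B = ln Z + ⟨E⟩/kT = ln(2.16531) + 3.08913/6.19 = 0.772564 + 0.499052 = 1.272.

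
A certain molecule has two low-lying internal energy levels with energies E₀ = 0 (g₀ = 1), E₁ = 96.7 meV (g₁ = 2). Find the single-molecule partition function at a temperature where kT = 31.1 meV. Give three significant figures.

Eᵢ/kT = 0, 3.1093.
Z = Σ gᵢe^(−Eᵢ/kT) = 1·e^(−0) + 2·e^(−3.1093) = 1.0000 + 0.089264 = 1.0893.

Z = 1.09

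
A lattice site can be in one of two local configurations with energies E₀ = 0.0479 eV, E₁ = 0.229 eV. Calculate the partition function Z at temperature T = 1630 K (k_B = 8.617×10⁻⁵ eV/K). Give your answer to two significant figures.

Z = 0.91

k_BT = 8.617×10⁻⁵ × 1630 K = 0.1405 eV.
Eᵢ/kT = 0.3409, 1.630.
Z = Σ e^(−Eᵢ/kT) = e^(−0.3409) + e^(−1.630) = 0.7111 + 0.1959 = 0.9070.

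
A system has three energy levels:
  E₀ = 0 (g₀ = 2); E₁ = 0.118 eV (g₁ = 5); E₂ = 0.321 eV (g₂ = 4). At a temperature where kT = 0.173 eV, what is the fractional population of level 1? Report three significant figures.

Eᵢ/kT = 0, 0.68208, 1.8555.
Z = Σ gᵢe^(−Eᵢ/kT) = 2·e^(−0) + 5·e^(−0.68208) + 4·e^(−1.8555) = 2.0000 + 2.5278 + 0.62550 = 5.1533.
P₁ = g₁ e^(−E₁/kT) / Z = 2.5278/5.1533 = 0.491.

0.491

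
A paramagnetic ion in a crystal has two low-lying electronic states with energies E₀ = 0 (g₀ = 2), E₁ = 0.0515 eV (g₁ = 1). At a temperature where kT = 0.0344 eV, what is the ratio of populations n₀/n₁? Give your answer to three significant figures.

8.94

n₀/n₁ = (g₀/g₁) exp[−(E₀−E₁)/kT] = (2/1) × exp(−(-0.0515 eV)/(0.0344 eV)) = (2/1) × exp(1.4971) = 8.94.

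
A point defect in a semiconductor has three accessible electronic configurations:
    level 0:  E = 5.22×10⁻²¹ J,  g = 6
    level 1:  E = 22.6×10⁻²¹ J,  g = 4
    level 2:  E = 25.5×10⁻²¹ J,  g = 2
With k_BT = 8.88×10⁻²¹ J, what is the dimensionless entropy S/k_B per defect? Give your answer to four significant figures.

2.144

Eᵢ/kT = 0.587838, 2.54505, 2.87162.
Z = Σ gᵢe^(−Eᵢ/kT) = 6·e^(−0.587838) + 4·e^(−2.54505) + 2·e^(−2.87162) = 3.33316 + 0.313877 + 0.113214 = 3.76025.
⟨E⟩ = Σ EᵢPᵢ = 7.28134 ×10⁻²¹ J.
S/k_B = ln Z + ⟨E⟩/kT = ln(3.76025) + 7.28134/8.88 = 1.32449 + 0.819971 = 2.144.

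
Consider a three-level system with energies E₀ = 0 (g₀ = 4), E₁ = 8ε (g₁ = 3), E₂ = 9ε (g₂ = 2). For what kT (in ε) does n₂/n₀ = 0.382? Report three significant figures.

n₂/n₀ = (g₂/g₀) exp[−(E₂−E₀)/kT] = 0.382.
⇒ (E₂−E₀)/kT = ln((2/4)/0.382) = ln(1.3089) = 0.26919.
kT = 9ε / 0.26919 = 33.4 ε.

33.4 ε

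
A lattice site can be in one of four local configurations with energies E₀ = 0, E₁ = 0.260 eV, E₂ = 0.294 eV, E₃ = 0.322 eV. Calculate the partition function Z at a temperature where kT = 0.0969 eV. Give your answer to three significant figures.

Eᵢ/kT = 0, 2.6832, 3.0341, 3.3230.
Z = Σ e^(−Eᵢ/kT) = e^(−0) + e^(−2.6832) + e^(−3.0341) + e^(−3.3230) = 1.0000 + 0.068344 + 0.048118 + 0.036045 = 1.1525.

Z = 1.15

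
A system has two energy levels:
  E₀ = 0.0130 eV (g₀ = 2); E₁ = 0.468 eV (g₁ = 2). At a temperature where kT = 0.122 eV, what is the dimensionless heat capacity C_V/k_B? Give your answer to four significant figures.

0.3184

Eᵢ/kT = 0.106557, 3.83607.
Z = Σ gᵢe^(−Eᵢ/kT) = 2·e^(−0.106557) + 2·e^(−3.83607) = 1.79785 + 0.0431565 = 1.84101.
⟨E⟩ = 0.0236660 eV, ⟨E²⟩ = 0.00529934 eV².
C_V/k_B = (⟨E²⟩ − ⟨E⟩²)/(kT)² = (0.00529934 − 0.000560080)/0.0148840 = 0.3184.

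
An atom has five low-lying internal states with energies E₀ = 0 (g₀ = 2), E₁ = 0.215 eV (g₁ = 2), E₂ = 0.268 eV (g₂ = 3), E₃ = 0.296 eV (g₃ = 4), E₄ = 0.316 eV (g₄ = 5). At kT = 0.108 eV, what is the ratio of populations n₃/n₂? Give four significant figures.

1.029

n₃/n₂ = (g₃/g₂) exp[−(E₃−E₂)/kT] = (4/3) × exp(−(0.028 eV)/(0.108 eV)) = (4/3) × exp(-0.259259) = 1.029.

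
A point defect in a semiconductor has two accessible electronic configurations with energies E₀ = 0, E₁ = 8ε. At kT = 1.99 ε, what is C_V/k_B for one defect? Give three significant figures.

Eᵢ/kT = 0, 4.0201.
Z = Σ e^(−Eᵢ/kT) = e^(−0) + e^(−4.0201) = 1.0000 + 0.017951 = 1.0180.
⟨E⟩ = 0.14107 ε, ⟨E²⟩ = 1.1286 ε².
C_V/k_B = (⟨E²⟩ − ⟨E⟩²)/(kT)² = (1.1286 − 0.019901)/3.9601 = 0.280.

0.280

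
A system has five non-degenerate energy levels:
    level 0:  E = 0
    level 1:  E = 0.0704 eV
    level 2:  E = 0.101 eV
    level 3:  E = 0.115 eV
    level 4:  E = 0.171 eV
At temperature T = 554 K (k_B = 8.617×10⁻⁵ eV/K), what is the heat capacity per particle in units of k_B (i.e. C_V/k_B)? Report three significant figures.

k_BT = 8.617×10⁻⁵ × 554 K = 0.047738 eV.
Eᵢ/kT = 0, 1.4747, 2.1157, 2.4090, 3.5821.
Z = Σ e^(−Eᵢ/kT) = e^(−0) + e^(−1.4747) + e^(−2.1157) + e^(−2.4090) + e^(−3.5821) = 1.0000 + 0.22885 + 0.12055 + 0.089905 + 0.027817 = 1.4671.
⟨E⟩ = 0.029570 eV, ⟨E²⟩ = 0.0029762 eV².
C_V/k_B = (⟨E²⟩ − ⟨E⟩²)/(kT)² = (0.0029762 − 0.00087438)/0.0022789 = 0.922.

0.922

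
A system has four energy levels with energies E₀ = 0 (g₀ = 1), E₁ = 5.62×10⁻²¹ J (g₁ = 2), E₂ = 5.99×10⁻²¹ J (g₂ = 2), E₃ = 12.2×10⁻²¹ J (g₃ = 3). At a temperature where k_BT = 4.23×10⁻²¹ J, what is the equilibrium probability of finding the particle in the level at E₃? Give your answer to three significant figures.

Eᵢ/kT = 0, 1.3286, 1.4161, 2.8842.
Z = Σ gᵢe^(−Eᵢ/kT) = 1·e^(−0) + 2·e^(−1.3286) + 2·e^(−1.4161) + 3·e^(−2.8842) = 1.0000 + 0.52970 + 0.48532 + 0.16770 = 2.1827.
P₃ = g₃ e^(−E₃/kT) / Z = 0.16770/2.1827 = 0.0768.

0.0768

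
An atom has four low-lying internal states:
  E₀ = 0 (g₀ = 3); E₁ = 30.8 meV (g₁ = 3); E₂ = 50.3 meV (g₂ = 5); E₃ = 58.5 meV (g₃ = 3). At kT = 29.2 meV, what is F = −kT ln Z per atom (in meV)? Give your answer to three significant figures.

Eᵢ/kT = 0, 1.0548, 1.7226, 2.0034.
Z = Σ gᵢe^(−Eᵢ/kT) = 3·e^(−0) + 3·e^(−1.0548) + 5·e^(−1.7226) + 3·e^(−2.0034) = 3.0000 + 1.0448 + 0.89301 + 0.40463 = 5.3424.
F = −kT ln Z = −29.2 × ln(5.3424) = −29.2 × 1.6757 = -48.9 meV.

-48.9 meV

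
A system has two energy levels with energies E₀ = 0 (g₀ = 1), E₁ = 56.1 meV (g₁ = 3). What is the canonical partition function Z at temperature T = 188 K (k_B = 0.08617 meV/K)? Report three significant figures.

k_BT = 0.08617 × 188 K = 16.200 meV.
Eᵢ/kT = 0, 3.4630.
Z = Σ gᵢe^(−Eᵢ/kT) = 1·e^(−0) + 3·e^(−3.4630) = 1.0000 + 0.094007 = 1.0940.

Z = 1.09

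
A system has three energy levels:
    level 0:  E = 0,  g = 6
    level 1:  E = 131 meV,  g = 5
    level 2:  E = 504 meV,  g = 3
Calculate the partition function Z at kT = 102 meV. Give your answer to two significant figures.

Eᵢ/kT = 0, 1.284, 4.941.
Z = Σ gᵢe^(−Eᵢ/kT) = 6·e^(−0) + 5·e^(−1.284) + 3·e^(−4.941) = 6.000 + 1.385 + 0.02144 = 7.406.

Z = 7.4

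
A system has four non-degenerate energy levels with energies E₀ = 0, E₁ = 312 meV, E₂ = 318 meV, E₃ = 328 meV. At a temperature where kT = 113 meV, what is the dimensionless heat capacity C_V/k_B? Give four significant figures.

Eᵢ/kT = 0, 2.76106, 2.81416, 2.90265.
Z = Σ e^(−Eᵢ/kT) = e^(−0) + e^(−2.76106) + e^(−2.81416) + e^(−2.90265) = 1.00000 + 0.0632247 + 0.0599551 + 0.0548776 = 1.17806.
⟨E⟩ = 48.2078 meV, ⟨E²⟩ = 15382.4 meV².
C_V/k_B = (⟨E²⟩ − ⟨E⟩²)/(kT)² = (15382.4 − 2323.99)/12769.0 = 1.023.

1.023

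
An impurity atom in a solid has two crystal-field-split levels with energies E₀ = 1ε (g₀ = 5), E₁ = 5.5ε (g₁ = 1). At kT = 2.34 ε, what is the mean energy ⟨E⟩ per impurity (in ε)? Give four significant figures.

1.128 ε

Eᵢ/kT = 0.427350, 2.35043.
Z = Σ gᵢe^(−Eᵢ/kT) = 5·e^(−0.427350) + 1·e^(−2.35043) = 3.26118 + 0.0953282 = 3.35651.
⟨E⟩ = Σ Eᵢ gᵢe^(−Eᵢ/kT) / Z = (1·3.26118 + 5.5·0.0953282) / 3.35651 = 1.128 ε.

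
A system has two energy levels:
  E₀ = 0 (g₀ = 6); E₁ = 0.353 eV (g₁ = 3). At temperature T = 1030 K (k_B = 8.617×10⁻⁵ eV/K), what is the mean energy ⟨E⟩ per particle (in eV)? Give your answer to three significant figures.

k_BT = 8.617×10⁻⁵ × 1030 K = 0.088755 eV.
Eᵢ/kT = 0, 3.9772.
Z = Σ gᵢe^(−Eᵢ/kT) = 6·e^(−0) + 3·e^(−3.9772) = 6.0000 + 0.056214 = 6.0562.
⟨E⟩ = Σ Eᵢ gᵢe^(−Eᵢ/kT) / Z = (0·6.0000 + 0.353·0.056214) / 6.0562 = 0.00328 eV.

0.00328 eV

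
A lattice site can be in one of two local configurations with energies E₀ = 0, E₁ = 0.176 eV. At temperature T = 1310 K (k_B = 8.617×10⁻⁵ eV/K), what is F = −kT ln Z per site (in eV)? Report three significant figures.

k_BT = 8.617×10⁻⁵ × 1310 K = 0.11288 eV.
Eᵢ/kT = 0, 1.5592.
Z = Σ e^(−Eᵢ/kT) = e^(−0) + e^(−1.5592) = 1.0000 + 0.21030 = 1.2103.
F = −kT ln Z = −0.11288 × ln(1.2103) = −0.11288 × 0.19087 = -0.0215 eV.

-0.0215 eV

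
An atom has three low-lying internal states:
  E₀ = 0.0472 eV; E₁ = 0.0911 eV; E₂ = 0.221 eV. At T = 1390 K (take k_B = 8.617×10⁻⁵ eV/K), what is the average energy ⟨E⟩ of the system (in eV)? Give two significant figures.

0.084 eV

k_BT = 8.617×10⁻⁵ × 1390 K = 0.1198 eV.
Eᵢ/kT = 0.3940, 0.7604, 1.845.
Z = Σ e^(−Eᵢ/kT) = e^(−0.3940) + e^(−0.7604) + e^(−1.845) = 0.6744 + 0.4675 + 0.1580 = 1.300.
⟨E⟩ = Σ Eᵢ e^(−Eᵢ/kT) / Z = (0.0472·0.6744 + 0.0911·0.4675 + 0.221·0.1580) / 1.300 = 0.084 eV.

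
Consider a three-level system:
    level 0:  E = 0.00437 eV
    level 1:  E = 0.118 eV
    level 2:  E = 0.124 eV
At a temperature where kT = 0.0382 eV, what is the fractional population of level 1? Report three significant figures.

0.0466

Eᵢ/kT = 0.11440, 3.0890, 3.2461.
Z = Σ e^(−Eᵢ/kT) = e^(−0.11440) + e^(−3.0890) + e^(−3.2461) = 0.89190 + 0.045547 + 0.038926 = 0.97637.
P₁ = e^(−E₁/kT) / Z = 0.045547/0.97637 = 0.0466.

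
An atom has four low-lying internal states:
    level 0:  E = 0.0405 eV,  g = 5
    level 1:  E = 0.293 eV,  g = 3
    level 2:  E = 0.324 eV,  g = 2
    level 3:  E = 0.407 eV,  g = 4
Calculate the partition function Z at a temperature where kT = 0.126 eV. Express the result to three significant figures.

Eᵢ/kT = 0.32143, 2.3254, 2.5714, 3.2302.
Z = Σ gᵢe^(−Eᵢ/kT) = 5·e^(−0.32143) + 3·e^(−2.3254) + 2·e^(−2.5714) + 4·e^(−3.2302) = 3.6256 + 0.29323 + 0.15286 + 0.15820 = 4.2299.

Z = 4.23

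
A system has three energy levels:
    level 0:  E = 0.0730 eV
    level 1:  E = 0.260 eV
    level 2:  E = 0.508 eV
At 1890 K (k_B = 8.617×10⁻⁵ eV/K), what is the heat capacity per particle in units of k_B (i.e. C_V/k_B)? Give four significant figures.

k_BT = 8.617×10⁻⁵ × 1890 K = 0.162861 eV.
Eᵢ/kT = 0.448235, 1.59645, 3.11922.
Z = Σ e^(−Eᵢ/kT) = e^(−0.448235) + e^(−1.59645) + e^(−3.11922) = 0.638755 + 0.202615 + 0.0441916 = 0.885562.
⟨E⟩ = 0.137493 eV, ⟨E²⟩ = 0.0321886 eV².
C_V/k_B = (⟨E²⟩ − ⟨E⟩²)/(kT)² = (0.0321886 − 0.0189043)/0.0265237 = 0.5008.

0.5008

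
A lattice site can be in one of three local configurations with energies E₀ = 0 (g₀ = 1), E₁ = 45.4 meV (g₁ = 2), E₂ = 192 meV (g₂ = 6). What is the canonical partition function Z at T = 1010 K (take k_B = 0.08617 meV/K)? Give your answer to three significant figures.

Z = 2.85

k_BT = 0.08617 × 1010 K = 87.032 meV.
Eᵢ/kT = 0, 0.52165, 2.2061.
Z = Σ gᵢe^(−Eᵢ/kT) = 1·e^(−0) + 2·e^(−0.52165) + 6·e^(−2.2061) = 1.0000 + 1.1871 + 0.66078 = 2.8479.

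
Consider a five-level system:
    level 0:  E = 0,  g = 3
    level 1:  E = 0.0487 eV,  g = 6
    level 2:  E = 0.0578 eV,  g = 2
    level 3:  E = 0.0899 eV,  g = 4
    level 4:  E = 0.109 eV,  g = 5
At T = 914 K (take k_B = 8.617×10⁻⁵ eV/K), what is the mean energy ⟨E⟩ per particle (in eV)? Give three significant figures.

k_BT = 8.617×10⁻⁵ × 914 K = 0.078759 eV.
Eᵢ/kT = 0, 0.61834, 0.73388, 1.1415, 1.3840.
Z = Σ gᵢe^(−Eᵢ/kT) = 3·e^(−0) + 6·e^(−0.61834) + 2·e^(−0.73388) + 4·e^(−1.1415) + 5·e^(−1.3840) = 3.0000 + 3.2330 + 0.96009 + 1.2774 + 1.2529 = 9.7234.
⟨E⟩ = Σ Eᵢ gᵢe^(−Eᵢ/kT) / Z = (0·3.0000 + 0.0487·3.2330 + 0.0578·0.96009 + 0.0899·1.2774 + 0.109·1.2529) / 9.7234 = 0.0478 eV.

0.0478 eV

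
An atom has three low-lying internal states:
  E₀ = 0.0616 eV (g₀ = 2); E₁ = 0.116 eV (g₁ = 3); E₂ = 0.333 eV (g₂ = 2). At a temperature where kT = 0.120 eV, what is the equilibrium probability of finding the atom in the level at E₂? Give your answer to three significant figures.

0.0506

Eᵢ/kT = 0.51333, 0.96667, 2.7750.
Z = Σ gᵢe^(−Eᵢ/kT) = 2·e^(−0.51333) + 3·e^(−0.96667) + 2·e^(−2.7750) = 1.1970 + 1.1410 + 0.12470 = 2.4627.
P₂ = g₂ e^(−E₂/kT) / Z = 0.12470/2.4627 = 0.0506.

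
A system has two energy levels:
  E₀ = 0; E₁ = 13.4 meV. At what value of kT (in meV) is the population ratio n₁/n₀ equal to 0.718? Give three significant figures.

n₁/n₀ = exp[−(E₁−E₀)/kT] = 0.718.
⇒ (E₁−E₀)/kT = ln(1/0.718) = ln(1.3928) = 0.33132.
kT = 13.4 meV / 0.33132 = 40.4 meV.

40.4 meV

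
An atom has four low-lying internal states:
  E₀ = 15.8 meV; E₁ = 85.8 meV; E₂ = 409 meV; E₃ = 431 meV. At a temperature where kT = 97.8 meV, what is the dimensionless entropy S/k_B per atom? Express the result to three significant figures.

Eᵢ/kT = 0.16155, 0.87730, 4.1820, 4.4070.
Z = Σ e^(−Eᵢ/kT) = e^(−0.16155) + e^(−0.87730) + e^(−4.1820) + e^(−4.4070) = 0.85082 + 0.41590 + 0.015268 + 0.012192 = 1.2942.
⟨E⟩ = Σ EᵢPᵢ = 46.845 meV.
S/k_B = ln Z + ⟨E⟩/kT = ln(1.2942) + 46.845/97.8 = 0.25789 + 0.47899 = 0.737.

0.737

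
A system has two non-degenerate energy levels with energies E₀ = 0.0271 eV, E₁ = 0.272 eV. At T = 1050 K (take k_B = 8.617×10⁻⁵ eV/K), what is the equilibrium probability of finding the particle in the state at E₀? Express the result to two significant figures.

k_BT = 8.617×10⁻⁵ × 1050 K = 0.09048 eV.
Eᵢ/kT = 0.2995, 3.006.
Z = Σ e^(−Eᵢ/kT) = e^(−0.2995) + e^(−3.006) = 0.7412 + 0.04949 = 0.7907.
P₀ = e^(−E₀/kT) / Z = 0.7412/0.7907 = 0.94.

0.94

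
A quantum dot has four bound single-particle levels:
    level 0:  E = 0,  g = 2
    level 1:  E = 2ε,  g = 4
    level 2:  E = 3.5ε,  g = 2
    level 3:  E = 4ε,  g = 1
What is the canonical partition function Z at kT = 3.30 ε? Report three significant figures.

Z = 5.17

Eᵢ/kT = 0, 0.60606, 1.0606, 1.2121.
Z = Σ gᵢe^(−Eᵢ/kT) = 2·e^(−0) + 4·e^(−0.60606) + 2·e^(−1.0606) + 1·e^(−1.2121) = 2.0000 + 2.1820 + 0.69250 + 0.29757 = 5.1721.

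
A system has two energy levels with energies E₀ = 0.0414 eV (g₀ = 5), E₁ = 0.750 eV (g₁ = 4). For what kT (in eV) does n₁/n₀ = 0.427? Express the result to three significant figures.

1.13 eV

n₁/n₀ = (g₁/g₀) exp[−(E₁−E₀)/kT] = 0.427.
⇒ (E₁−E₀)/kT = ln((4/5)/0.427) = ln(1.8735) = 0.62781.
kT = 0.7086 eV / 0.62781 = 1.13 eV.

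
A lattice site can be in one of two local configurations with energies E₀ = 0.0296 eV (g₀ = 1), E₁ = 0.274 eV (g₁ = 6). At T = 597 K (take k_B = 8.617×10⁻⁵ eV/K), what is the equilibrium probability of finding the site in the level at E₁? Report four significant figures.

k_BT = 8.617×10⁻⁵ × 597 K = 0.0514435 eV.
Eᵢ/kT = 0.575389, 5.32623.
Z = Σ gᵢe^(−Eᵢ/kT) = 1·e^(−0.575389) + 6·e^(−5.32623) = 0.562486 + 0.0291742 = 0.591660.
P₁ = g₁ e^(−E₁/kT) / Z = 0.0291742/0.591660 = 0.04931.

0.04931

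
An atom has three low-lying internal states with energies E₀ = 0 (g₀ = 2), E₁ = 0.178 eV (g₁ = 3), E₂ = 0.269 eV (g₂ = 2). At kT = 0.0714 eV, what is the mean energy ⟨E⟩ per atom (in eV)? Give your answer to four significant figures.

0.02466 eV

Eᵢ/kT = 0, 2.49300, 3.76751.
Z = Σ gᵢe^(−Eᵢ/kT) = 2·e^(−0) + 3·e^(−2.49300) + 2·e^(−3.76751) = 2.00000 + 0.247985 + 0.0462191 = 2.29420.
⟨E⟩ = Σ Eᵢ gᵢe^(−Eᵢ/kT) / Z = (0·2.00000 + 0.178·0.247985 + 0.269·0.0462191) / 2.29420 = 0.02466 eV.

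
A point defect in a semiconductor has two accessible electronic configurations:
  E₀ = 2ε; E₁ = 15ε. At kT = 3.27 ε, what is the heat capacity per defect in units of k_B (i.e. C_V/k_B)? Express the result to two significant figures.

0.29

Eᵢ/kT = 0.6116, 4.587.
Z = Σ e^(−Eᵢ/kT) = e^(−0.6116) + e^(−4.587) = 0.5425 + 0.01018 = 0.5527.
⟨E⟩ = 2.239 ε, ⟨E²⟩ = 8.070 ε².
C_V/k_B = (⟨E²⟩ − ⟨E⟩²)/(kT)² = (8.070 − 5.013)/10.69 = 0.29.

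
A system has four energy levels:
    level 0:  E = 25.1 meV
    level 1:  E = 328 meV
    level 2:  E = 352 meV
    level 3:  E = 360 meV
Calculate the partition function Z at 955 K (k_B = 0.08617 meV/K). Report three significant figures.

Z = 0.782

k_BT = 0.08617 × 955 K = 82.292 meV.
Eᵢ/kT = 0.30501, 3.9858, 4.2775, 4.3747.
Z = Σ e^(−Eᵢ/kT) = e^(−0.30501) + e^(−3.9858) + e^(−4.2775) + e^(−4.3747) = 0.73712 + 0.018578 + 0.013877 + 0.012592 = 0.78217.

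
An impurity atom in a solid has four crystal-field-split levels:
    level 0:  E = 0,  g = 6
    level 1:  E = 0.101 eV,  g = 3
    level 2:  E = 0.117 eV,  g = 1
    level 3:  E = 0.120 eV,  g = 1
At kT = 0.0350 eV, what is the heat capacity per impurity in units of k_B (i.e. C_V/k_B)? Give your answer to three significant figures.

0.335

Eᵢ/kT = 0, 2.8857, 3.3429, 3.4286.
Z = Σ gᵢe^(−Eᵢ/kT) = 6·e^(−0) + 3·e^(−2.8857) + 1·e^(−3.3429) + 1·e^(−3.4286) = 6.0000 + 0.16745 + 0.035334 + 0.032432 = 6.2352.
⟨E⟩ = 0.0039996 eV, ⟨E²⟩ = 0.00042643 eV².
C_V/k_B = (⟨E²⟩ − ⟨E⟩²)/(kT)² = (0.00042643 − 0.000015997)/0.0012250 = 0.335.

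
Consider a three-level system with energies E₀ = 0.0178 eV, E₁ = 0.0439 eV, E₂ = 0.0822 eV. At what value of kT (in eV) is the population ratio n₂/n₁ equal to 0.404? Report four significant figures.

n₂/n₁ = exp[−(E₂−E₁)/kT] = 0.404.
⇒ (E₂−E₁)/kT = ln(1/0.404) = ln(2.47525) = 0.906341.
kT = 0.0383 eV / 0.906341 = 0.04226 eV.

0.04226 eV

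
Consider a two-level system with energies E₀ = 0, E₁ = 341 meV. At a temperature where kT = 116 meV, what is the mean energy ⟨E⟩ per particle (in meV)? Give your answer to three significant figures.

17.1 meV

Eᵢ/kT = 0, 2.9397.
Z = Σ e^(−Eᵢ/kT) = e^(−0) + e^(−2.9397) = 1.0000 + 0.052882 = 1.0529.
⟨E⟩ = Σ Eᵢ e^(−Eᵢ/kT) / Z = (0·1.0000 + 341·0.052882) / 1.0529 = 17.1 meV.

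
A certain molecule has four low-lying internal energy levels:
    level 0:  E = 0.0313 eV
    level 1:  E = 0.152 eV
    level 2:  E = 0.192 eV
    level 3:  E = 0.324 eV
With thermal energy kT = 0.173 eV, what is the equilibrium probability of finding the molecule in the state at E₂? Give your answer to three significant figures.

0.190

Eᵢ/kT = 0.18092, 0.87861, 1.1098, 1.8728.
Z = Σ e^(−Eᵢ/kT) = e^(−0.18092) + e^(−0.87861) + e^(−1.1098) + e^(−1.8728) = 0.83450 + 0.41536 + 0.32962 + 0.15369 = 1.7332.
P₂ = e^(−E₂/kT) / Z = 0.32962/1.7332 = 0.190.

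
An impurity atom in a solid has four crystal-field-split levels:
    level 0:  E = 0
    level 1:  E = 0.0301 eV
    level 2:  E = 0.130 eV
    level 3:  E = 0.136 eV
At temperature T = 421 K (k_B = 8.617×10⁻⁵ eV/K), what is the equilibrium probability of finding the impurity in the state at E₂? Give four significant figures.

0.01867

k_BT = 8.617×10⁻⁵ × 421 K = 0.0362776 eV.
Eᵢ/kT = 0, 0.829713, 3.58348, 3.74887.
Z = Σ e^(−Eᵢ/kT) = e^(−0) + e^(−0.829713) + e^(−3.58348) + e^(−3.74887) = 1.00000 + 0.436174 + 0.0277789 + 0.0235443 = 1.48750.
P₂ = e^(−E₂/kT) / Z = 0.0277789/1.48750 = 0.01867.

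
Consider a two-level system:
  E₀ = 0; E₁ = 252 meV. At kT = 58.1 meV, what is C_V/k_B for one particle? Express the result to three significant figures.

Eᵢ/kT = 0, 4.3373.
Z = Σ e^(−Eᵢ/kT) = e^(−0) + e^(−4.3373) = 1.0000 + 0.013072 = 1.0131.
⟨E⟩ = 3.2515 meV, ⟨E²⟩ = 819.39 meV².
C_V/k_B = (⟨E²⟩ − ⟨E⟩²)/(kT)² = (819.39 − 10.572)/3375.6 = 0.240.

0.240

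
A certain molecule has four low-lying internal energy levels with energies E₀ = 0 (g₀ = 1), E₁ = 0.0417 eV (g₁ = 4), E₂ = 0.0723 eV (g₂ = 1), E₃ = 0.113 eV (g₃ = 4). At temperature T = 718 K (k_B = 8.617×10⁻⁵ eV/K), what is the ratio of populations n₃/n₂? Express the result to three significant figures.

2.07

k_BT = 8.617×10⁻⁵ × 718 K = 0.061870 eV.
n₃/n₂ = (g₃/g₂) exp[−(E₃−E₂)/kT] = (4/1) × exp(−(0.0407 eV)/(0.061870 eV)) = (4/1) × exp(-0.65783) = 2.07.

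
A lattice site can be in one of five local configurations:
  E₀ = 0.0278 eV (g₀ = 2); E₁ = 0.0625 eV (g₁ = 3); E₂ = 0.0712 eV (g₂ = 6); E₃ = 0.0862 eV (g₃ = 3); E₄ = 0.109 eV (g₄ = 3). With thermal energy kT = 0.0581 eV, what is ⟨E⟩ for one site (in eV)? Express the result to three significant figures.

0.0644 eV

Eᵢ/kT = 0.47849, 1.0757, 1.2255, 1.4836, 1.8761.
Z = Σ gᵢe^(−Eᵢ/kT) = 2·e^(−0.47849) + 3·e^(−1.0757) + 6·e^(−1.2255) + 3·e^(−1.4836) + 3·e^(−1.8761) = 1.2394 + 1.0232 + 1.7617 + 0.68046 + 0.45956 = 5.1643.
⟨E⟩ = Σ Eᵢ gᵢe^(−Eᵢ/kT) / Z = (0.0278·1.2394 + 0.0625·1.0232 + 0.0712·1.7617 + 0.0862·0.68046 + 0.109·0.45956) / 5.1643 = 0.0644 eV.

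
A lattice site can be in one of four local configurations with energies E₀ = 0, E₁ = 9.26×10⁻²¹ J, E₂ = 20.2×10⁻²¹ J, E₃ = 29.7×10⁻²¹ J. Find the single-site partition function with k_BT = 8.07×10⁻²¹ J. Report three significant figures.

Eᵢ/kT = 0, 1.1475, 2.5031, 3.6803.
Z = Σ e^(−Eᵢ/kT) = e^(−0) + e^(−1.1475) + e^(−2.5031) + e^(−3.6803) = 1.0000 + 0.31743 + 0.081831 + 0.025215 = 1.4245.

Z = 1.42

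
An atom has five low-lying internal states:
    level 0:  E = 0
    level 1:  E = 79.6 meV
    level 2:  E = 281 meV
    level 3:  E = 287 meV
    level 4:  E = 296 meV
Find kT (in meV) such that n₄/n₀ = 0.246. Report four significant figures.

n₄/n₀ = exp[−(E₄−E₀)/kT] = 0.246.
⇒ (E₄−E₀)/kT = ln(1/0.246) = ln(4.06504) = 1.40242.
kT = 296 meV / 1.40242 = 211.1 meV.

211.1 meV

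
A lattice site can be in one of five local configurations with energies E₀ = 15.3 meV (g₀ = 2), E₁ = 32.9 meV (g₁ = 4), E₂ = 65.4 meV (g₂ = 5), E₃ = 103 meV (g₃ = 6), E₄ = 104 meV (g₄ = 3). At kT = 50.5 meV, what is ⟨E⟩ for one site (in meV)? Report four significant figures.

49.38 meV

Eᵢ/kT = 0.302970, 0.651485, 1.29505, 2.03960, 2.05941.
Z = Σ gᵢe^(−Eᵢ/kT) = 2·e^(−0.302970) + 4·e^(−0.651485) + 5·e^(−1.29505) + 6·e^(−2.03960) + 3·e^(−2.05941) = 1.47724 + 2.08508 + 1.36942 + 0.780484 + 0.382588 = 6.09481.
⟨E⟩ = Σ Eᵢ gᵢe^(−Eᵢ/kT) / Z = (15.3·1.47724 + 32.9·2.08508 + 65.4·1.36942 + 103·0.780484 + 104·0.382588) / 6.09481 = 49.38 meV.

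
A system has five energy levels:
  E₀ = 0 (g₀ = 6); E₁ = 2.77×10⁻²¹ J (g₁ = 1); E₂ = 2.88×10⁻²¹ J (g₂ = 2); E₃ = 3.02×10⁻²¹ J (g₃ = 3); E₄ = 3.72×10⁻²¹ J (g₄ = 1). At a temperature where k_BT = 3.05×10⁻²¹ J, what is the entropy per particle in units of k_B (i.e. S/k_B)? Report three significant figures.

Eᵢ/kT = 0, 0.90820, 0.94426, 0.99016, 1.2197.
Z = Σ gᵢe^(−Eᵢ/kT) = 6·e^(−0) + 1·e^(−0.90820) + 2·e^(−0.94426) + 3·e^(−0.99016) + 1·e^(−1.2197) = 6.0000 + 0.40325 + 0.77793 + 1.1146 + 0.29532 = 8.5911.
⟨E⟩ = Σ EᵢPᵢ = 0.91049 ×10⁻²¹ J.
S/k_B = ln Z + ⟨E⟩/kT = ln(8.5911) + 0.91049/3.05 = 2.1507 + 0.29852 = 2.45.

2.45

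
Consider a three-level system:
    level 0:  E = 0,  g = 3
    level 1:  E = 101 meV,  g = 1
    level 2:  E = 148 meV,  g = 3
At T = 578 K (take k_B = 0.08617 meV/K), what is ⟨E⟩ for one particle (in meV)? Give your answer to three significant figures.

k_BT = 0.08617 × 578 K = 49.806 meV.
Eᵢ/kT = 0, 2.0279, 2.9715.
Z = Σ gᵢe^(−Eᵢ/kT) = 3·e^(−0) + 1·e^(−2.0279) + 3·e^(−2.9715) = 3.0000 + 0.13161 + 0.15368 = 3.2853.
⟨E⟩ = Σ Eᵢ gᵢe^(−Eᵢ/kT) / Z = (0·3.0000 + 101·0.13161 + 148·0.15368) / 3.2853 = 11.0 meV.

11.0 meV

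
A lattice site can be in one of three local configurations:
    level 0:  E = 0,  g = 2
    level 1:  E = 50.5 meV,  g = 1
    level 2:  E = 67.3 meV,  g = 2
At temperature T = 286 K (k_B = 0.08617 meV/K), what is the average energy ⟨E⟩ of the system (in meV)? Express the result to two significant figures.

k_BT = 0.08617 × 286 K = 24.64 meV.
Eᵢ/kT = 0, 2.050, 2.731.
Z = Σ gᵢe^(−Eᵢ/kT) = 2·e^(−0) + 1·e^(−2.050) + 2·e^(−2.731) = 2.000 + 0.1287 + 0.1303 = 2.259.
⟨E⟩ = Σ Eᵢ gᵢe^(−Eᵢ/kT) / Z = (0·2.000 + 50.5·0.1287 + 67.3·0.1303) / 2.259 = 6.8 meV.

6.8 meV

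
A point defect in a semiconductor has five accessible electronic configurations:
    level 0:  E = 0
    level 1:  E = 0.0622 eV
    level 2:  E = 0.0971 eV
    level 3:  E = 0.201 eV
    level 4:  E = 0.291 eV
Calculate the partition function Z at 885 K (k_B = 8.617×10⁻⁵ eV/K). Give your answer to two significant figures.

k_BT = 8.617×10⁻⁵ × 885 K = 0.07626 eV.
Eᵢ/kT = 0, 0.8156, 1.273, 2.636, 3.816.
Z = Σ e^(−Eᵢ/kT) = e^(−0) + e^(−0.8156) + e^(−1.273) + e^(−2.636) + e^(−3.816) = 1.000 + 0.4424 + 0.2800 + 0.07165 + 0.02202 = 1.816.

Z = 1.8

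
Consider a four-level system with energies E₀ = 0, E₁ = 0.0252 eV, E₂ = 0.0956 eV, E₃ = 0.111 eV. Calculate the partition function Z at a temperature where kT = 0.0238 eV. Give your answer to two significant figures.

Z = 1.4

Eᵢ/kT = 0, 1.059, 4.017, 4.664.
Z = Σ e^(−Eᵢ/kT) = e^(−0) + e^(−1.059) + e^(−4.017) + e^(−4.664) = 1.000 + 0.3468 + 0.01801 + 0.009429 = 1.374.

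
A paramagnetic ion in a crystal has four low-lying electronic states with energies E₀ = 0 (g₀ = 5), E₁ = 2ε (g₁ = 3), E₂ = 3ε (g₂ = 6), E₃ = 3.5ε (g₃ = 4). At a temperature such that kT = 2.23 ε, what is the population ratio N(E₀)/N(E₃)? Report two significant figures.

n₀/n₃ = (g₀/g₃) exp[−(E₀−E₃)/kT] = (5/4) × exp(−(-3.5ε)/(2.23ε)) = (5/4) × exp(1.570) = 6.0.

6.0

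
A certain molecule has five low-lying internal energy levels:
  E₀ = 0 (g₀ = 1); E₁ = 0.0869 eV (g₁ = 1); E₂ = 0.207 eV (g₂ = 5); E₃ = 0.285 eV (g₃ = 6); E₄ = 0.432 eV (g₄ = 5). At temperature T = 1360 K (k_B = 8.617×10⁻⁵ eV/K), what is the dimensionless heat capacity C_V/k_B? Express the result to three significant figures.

k_BT = 8.617×10⁻⁵ × 1360 K = 0.11719 eV.
Eᵢ/kT = 0, 0.74153, 1.7664, 2.4319, 3.6863.
Z = Σ gᵢe^(−Eᵢ/kT) = 1·e^(−0) + 1·e^(−0.74153) + 5·e^(−1.7664) + 6·e^(−2.4319) + 5·e^(−3.6863) = 1.0000 + 0.47638 + 0.85474 + 0.52722 + 0.12532 = 2.9837.
⟨E⟩ = 0.14168 eV, ⟨E²⟩ = 0.035672 eV².
C_V/k_B = (⟨E²⟩ − ⟨E⟩²)/(kT)² = (0.035672 − 0.020073)/0.013733 = 1.14.

1.14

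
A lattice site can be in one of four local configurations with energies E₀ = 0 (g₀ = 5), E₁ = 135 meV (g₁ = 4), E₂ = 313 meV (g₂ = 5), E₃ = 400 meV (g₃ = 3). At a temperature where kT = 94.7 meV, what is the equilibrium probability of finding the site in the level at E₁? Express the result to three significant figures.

0.155

Eᵢ/kT = 0, 1.4256, 3.3052, 4.2239.
Z = Σ gᵢe^(−Eᵢ/kT) = 5·e^(−0) + 4·e^(−1.4256) + 5·e^(−3.3052) + 3·e^(−4.2239) = 5.0000 + 0.96146 + 0.18346 + 0.043924 = 6.1888.
P₁ = g₁ e^(−E₁/kT) / Z = 0.96146/6.1888 = 0.155.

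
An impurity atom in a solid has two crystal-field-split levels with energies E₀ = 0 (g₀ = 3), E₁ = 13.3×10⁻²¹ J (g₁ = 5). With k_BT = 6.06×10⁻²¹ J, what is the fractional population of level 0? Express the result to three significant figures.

Eᵢ/kT = 0, 2.1947.
Z = Σ gᵢe^(−Eᵢ/kT) = 3·e^(−0) + 5·e^(−2.1947) = 3.0000 + 0.55696 = 3.5570.
P₀ = g₀ e^(−E₀/kT) / Z = 3.0000/3.5570 = 0.843.

0.843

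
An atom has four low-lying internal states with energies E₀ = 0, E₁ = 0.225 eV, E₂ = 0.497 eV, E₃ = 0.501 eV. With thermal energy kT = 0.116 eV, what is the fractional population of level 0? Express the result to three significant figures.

0.854

Eᵢ/kT = 0, 1.9397, 4.2845, 4.3190.
Z = Σ e^(−Eᵢ/kT) = e^(−0) + e^(−1.9397) + e^(−4.2845) + e^(−4.3190) = 1.0000 + 0.14375 + 0.013781 + 0.013313 = 1.1708.
P₀ = e^(−E₀/kT) / Z = 1.0000/1.1708 = 0.854.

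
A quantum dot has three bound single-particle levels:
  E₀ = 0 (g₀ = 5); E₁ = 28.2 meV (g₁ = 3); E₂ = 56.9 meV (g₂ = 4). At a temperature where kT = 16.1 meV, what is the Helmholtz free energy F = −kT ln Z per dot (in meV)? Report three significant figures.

-27.8 meV

Eᵢ/kT = 0, 1.7516, 3.5342.
Z = Σ gᵢe^(−Eᵢ/kT) = 5·e^(−0) + 3·e^(−1.7516) + 4·e^(−3.5342) = 5.0000 + 0.52049 + 0.11673 = 5.6372.
F = −kT ln Z = −16.1 × ln(5.6372) = −16.1 × 1.7294 = -27.8 meV.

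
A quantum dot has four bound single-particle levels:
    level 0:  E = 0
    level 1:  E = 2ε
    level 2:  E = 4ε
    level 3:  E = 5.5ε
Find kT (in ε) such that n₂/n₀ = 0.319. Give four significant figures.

3.501 ε

n₂/n₀ = exp[−(E₂−E₀)/kT] = 0.319.
⇒ (E₂−E₀)/kT = ln(1/0.319) = ln(3.13480) = 1.14257.
kT = 4ε / 1.14257 = 3.501 ε.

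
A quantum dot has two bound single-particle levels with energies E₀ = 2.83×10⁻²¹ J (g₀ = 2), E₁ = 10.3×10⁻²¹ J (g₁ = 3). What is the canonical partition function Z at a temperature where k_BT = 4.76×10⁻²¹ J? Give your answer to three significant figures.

Eᵢ/kT = 0.59454, 2.1639.
Z = Σ gᵢe^(−Eᵢ/kT) = 2·e^(−0.59454) + 3·e^(−2.1639) = 1.1036 + 0.34463 = 1.4482.

Z = 1.45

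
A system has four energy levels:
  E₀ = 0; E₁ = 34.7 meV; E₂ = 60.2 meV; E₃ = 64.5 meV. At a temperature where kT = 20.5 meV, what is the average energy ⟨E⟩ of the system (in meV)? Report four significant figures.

9.650 meV

Eᵢ/kT = 0, 1.69268, 2.93659, 3.14634.
Z = Σ e^(−Eᵢ/kT) = e^(−0) + e^(−1.69268) + e^(−2.93659) + e^(−3.14634) = 1.00000 + 0.184026 + 0.0530463 + 0.0430093 = 1.28008.
⟨E⟩ = Σ Eᵢ e^(−Eᵢ/kT) / Z = (0·1.00000 + 34.7·0.184026 + 60.2·0.0530463 + 64.5·0.0430093) / 1.28008 = 9.650 meV.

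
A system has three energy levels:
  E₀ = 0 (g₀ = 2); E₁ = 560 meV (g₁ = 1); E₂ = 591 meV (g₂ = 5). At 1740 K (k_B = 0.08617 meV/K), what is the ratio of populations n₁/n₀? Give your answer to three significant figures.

k_BT = 0.08617 × 1740 K = 149.94 meV.
n₁/n₀ = (g₁/g₀) exp[−(E₁−E₀)/kT] = (1/2) × exp(−(560 meV)/(149.94 meV)) = (1/2) × exp(-3.7348) = 0.0119.

0.0119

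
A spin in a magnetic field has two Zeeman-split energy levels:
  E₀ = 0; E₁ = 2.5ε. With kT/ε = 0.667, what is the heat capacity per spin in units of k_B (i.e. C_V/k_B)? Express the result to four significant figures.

0.3159

Eᵢ/kT = 0, 3.74813.
Z = Σ e^(−Eᵢ/kT) = e^(−0) + e^(−3.74813) = 1.00000 + 0.0235618 = 1.02356.
⟨E⟩ = 0.0575487 ε, ⟨E²⟩ = 0.143872 ε².
C_V/k_B = (⟨E²⟩ − ⟨E⟩²)/(kT)² = (0.143872 − 0.00331185)/0.444889 = 0.3159.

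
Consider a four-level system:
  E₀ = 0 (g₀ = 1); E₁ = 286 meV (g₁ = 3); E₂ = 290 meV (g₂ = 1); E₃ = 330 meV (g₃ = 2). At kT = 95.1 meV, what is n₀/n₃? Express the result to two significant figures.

n₀/n₃ = (g₀/g₃) exp[−(E₀−E₃)/kT] = (1/2) × exp(−(-330 meV)/(95.1 meV)) = (1/2) × exp(3.470) = 16.

16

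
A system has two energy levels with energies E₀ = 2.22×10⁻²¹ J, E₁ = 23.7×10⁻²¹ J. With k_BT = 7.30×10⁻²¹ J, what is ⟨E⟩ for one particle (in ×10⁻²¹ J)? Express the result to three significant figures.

Eᵢ/kT = 0.30411, 3.2466.
Z = Σ e^(−Eᵢ/kT) = e^(−0.30411) + e^(−3.2466) = 0.73778 + 0.038906 = 0.77669.
⟨E⟩ = Σ Eᵢ e^(−Eᵢ/kT) / Z = (2.22·0.73778 + 23.7·0.038906) / 0.77669 = 3.30 ×10⁻²¹ J.

3.30 ×10⁻²¹ J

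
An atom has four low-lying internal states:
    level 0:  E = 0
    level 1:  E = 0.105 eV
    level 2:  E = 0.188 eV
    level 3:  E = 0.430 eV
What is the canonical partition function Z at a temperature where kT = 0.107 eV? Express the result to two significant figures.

Z = 1.6

Eᵢ/kT = 0, 0.9813, 1.757, 4.019.
Z = Σ e^(−Eᵢ/kT) = e^(−0) + e^(−0.9813) + e^(−1.757) + e^(−4.019) = 1.000 + 0.3748 + 0.1726 + 0.01797 = 1.565.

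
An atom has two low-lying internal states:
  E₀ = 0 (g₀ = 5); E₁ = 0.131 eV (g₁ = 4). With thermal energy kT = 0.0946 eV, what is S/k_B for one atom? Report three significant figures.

2.02

Eᵢ/kT = 0, 1.3848.
Z = Σ gᵢe^(−Eᵢ/kT) = 5·e^(−0) + 4·e^(−1.3848) = 5.0000 + 1.0015 = 6.0015.
⟨E⟩ = Σ EᵢPᵢ = 0.021861 eV.
S/k_B = ln Z + ⟨E⟩/kT = ln(6.0015) + 0.021861/0.0946 = 1.7920 + 0.23109 = 2.02.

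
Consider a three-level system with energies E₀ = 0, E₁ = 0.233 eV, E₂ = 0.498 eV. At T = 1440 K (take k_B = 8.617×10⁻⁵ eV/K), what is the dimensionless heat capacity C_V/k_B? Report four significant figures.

k_BT = 8.617×10⁻⁵ × 1440 K = 0.124085 eV.
Eᵢ/kT = 0, 1.87775, 4.01338.
Z = Σ e^(−Eᵢ/kT) = e^(−0) + e^(−1.87775) + e^(−4.01338) = 1.00000 + 0.152934 + 0.0180722 = 1.17101.
⟨E⟩ = 0.0381155 eV, ⟨E²⟩ = 0.0109176 eV².
C_V/k_B = (⟨E²⟩ − ⟨E⟩²)/(kT)² = (0.0109176 − 0.00145279)/0.0153971 = 0.6147.

0.6147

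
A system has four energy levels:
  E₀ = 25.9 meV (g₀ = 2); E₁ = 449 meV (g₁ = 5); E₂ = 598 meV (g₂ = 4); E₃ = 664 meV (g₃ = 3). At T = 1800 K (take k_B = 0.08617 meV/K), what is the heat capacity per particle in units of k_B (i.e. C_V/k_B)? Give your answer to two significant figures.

1.5

k_BT = 0.08617 × 1800 K = 155.1 meV.
Eᵢ/kT = 0.1670, 2.895, 3.856, 4.281.
Z = Σ gᵢe^(−Eᵢ/kT) = 2·e^(−0.1670) + 5·e^(−2.895) + 4·e^(−3.856) + 3·e^(−4.281) = 1.692 + 0.2765 + 0.08461 + 0.04149 = 2.095.
⟨E⟩ = 117.5 meV, ⟨E²⟩ = 50320 meV².
C_V/k_B = (⟨E²⟩ − ⟨E⟩²)/(kT)² = (50320 − 13810)/24060 = 1.5.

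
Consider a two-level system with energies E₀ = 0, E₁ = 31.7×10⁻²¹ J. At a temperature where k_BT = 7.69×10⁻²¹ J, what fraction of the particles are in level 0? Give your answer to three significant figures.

Eᵢ/kT = 0, 4.1222.
Z = Σ e^(−Eᵢ/kT) = e^(−0) + e^(−4.1222) = 1.0000 + 0.016209 = 1.0162.
P₀ = e^(−E₀/kT) / Z = 1.0000/1.0162 = 0.984.

0.984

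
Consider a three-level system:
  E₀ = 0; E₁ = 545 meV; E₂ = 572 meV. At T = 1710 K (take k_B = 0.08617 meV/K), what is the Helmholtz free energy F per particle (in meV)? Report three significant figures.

k_BT = 0.08617 × 1710 K = 147.35 meV.
Eᵢ/kT = 0, 3.6987, 3.8819.
Z = Σ e^(−Eᵢ/kT) = e^(−0) + e^(−3.6987) + e^(−3.8819) = 1.0000 + 0.024756 + 0.020612 = 1.0454.
F = −kT ln Z = −147.35 × ln(1.0454) = −147.35 × 0.044400 = -6.54 meV.

-6.54 meV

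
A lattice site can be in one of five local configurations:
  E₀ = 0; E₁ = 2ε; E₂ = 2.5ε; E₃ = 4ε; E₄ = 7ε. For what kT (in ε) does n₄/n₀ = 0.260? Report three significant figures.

n₄/n₀ = exp[−(E₄−E₀)/kT] = 0.260.
⇒ (E₄−E₀)/kT = ln(1/0.260) = ln(3.8462) = 1.3471.
kT = 7ε / 1.3471 = 5.20 ε.

5.20 ε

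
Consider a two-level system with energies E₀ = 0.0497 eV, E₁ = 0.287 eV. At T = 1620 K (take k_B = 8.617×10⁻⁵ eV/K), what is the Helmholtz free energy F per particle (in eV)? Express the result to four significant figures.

k_BT = 8.617×10⁻⁵ × 1620 K = 0.139595 eV.
Eᵢ/kT = 0.356030, 2.05595.
Z = Σ e^(−Eᵢ/kT) = e^(−0.356030) + e^(−2.05595) = 0.700452 + 0.127971 = 0.828423.
F = −kT ln Z = −0.139595 × ln(0.828423) = −0.139595 × -0.188231 = 0.02628 eV.

0.02628 eV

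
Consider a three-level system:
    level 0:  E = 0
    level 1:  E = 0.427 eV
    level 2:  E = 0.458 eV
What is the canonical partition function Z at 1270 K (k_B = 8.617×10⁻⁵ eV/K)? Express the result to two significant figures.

k_BT = 8.617×10⁻⁵ × 1270 K = 0.1094 eV.
Eᵢ/kT = 0, 3.903, 4.186.
Z = Σ e^(−Eᵢ/kT) = e^(−0) + e^(−3.903) + e^(−4.186) = 1.000 + 0.02018 + 0.01521 = 1.035.

Z = 1.0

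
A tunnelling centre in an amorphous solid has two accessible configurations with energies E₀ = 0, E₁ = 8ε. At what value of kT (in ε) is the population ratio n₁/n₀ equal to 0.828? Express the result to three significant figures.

42.4 ε

n₁/n₀ = exp[−(E₁−E₀)/kT] = 0.828.
⇒ (E₁−E₀)/kT = ln(1/0.828) = ln(1.2077) = 0.18872.
kT = 8ε / 0.18872 = 42.4 ε.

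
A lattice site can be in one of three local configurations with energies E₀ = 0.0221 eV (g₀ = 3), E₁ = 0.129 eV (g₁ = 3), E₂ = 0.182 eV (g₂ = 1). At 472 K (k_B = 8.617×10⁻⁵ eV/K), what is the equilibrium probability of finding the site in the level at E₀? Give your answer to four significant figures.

0.9270

k_BT = 8.617×10⁻⁵ × 472 K = 0.0406722 eV.
Eᵢ/kT = 0.543369, 3.17170, 4.47480.
Z = Σ gᵢe^(−Eᵢ/kT) = 3·e^(−0.543369) + 3·e^(−3.17170) + 1·e^(−4.47480) = 1.74236 + 0.125797 + 0.0113925 = 1.87955.
P₀ = g₀ e^(−E₀/kT) / Z = 1.74236/1.87955 = 0.9270.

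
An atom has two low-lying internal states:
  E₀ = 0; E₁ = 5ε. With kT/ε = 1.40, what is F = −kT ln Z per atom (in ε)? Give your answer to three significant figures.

-0.0388 ε

Eᵢ/kT = 0, 3.5714.
Z = Σ e^(−Eᵢ/kT) = e^(−0) + e^(−3.5714) = 1.0000 + 0.028116 = 1.0281.
F = −kT ln Z = −1.40 × ln(1.0281) = −1.40 × 0.027712 = -0.0388 ε.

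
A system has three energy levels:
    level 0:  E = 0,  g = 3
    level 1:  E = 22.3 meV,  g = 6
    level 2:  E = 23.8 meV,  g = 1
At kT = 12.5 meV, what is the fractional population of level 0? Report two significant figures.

0.72

Eᵢ/kT = 0, 1.784, 1.904.
Z = Σ gᵢe^(−Eᵢ/kT) = 3·e^(−0) + 6·e^(−1.784) + 1·e^(−1.904) = 3.000 + 1.008 + 0.1490 = 4.157.
P₀ = g₀ e^(−E₀/kT) / Z = 3.000/4.157 = 0.72.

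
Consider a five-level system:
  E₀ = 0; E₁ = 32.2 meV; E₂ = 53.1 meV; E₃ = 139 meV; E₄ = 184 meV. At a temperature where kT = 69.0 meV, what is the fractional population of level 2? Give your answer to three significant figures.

0.202

Eᵢ/kT = 0, 0.46667, 0.76957, 2.0145, 2.6667.
Z = Σ e^(−Eᵢ/kT) = e^(−0) + e^(−0.46667) + e^(−0.76957) + e^(−2.0145) + e^(−2.6667) = 1.0000 + 0.62709 + 0.46321 + 0.13339 + 0.069481 = 2.2932.
P₂ = e^(−E₂/kT) / Z = 0.46321/2.2932 = 0.202.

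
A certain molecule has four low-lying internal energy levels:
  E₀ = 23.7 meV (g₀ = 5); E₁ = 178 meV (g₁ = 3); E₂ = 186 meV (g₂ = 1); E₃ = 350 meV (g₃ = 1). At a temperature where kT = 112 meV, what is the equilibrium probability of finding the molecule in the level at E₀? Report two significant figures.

Eᵢ/kT = 0.2116, 1.589, 1.661, 3.125.
Z = Σ gᵢe^(−Eᵢ/kT) = 5·e^(−0.2116) + 3·e^(−1.589) + 1·e^(−1.661) + 1·e^(−3.125) = 4.046 + 0.6124 + 0.1899 + 0.04394 = 4.892.
P₀ = g₀ e^(−E₀/kT) / Z = 4.046/4.892 = 0.83.

0.83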